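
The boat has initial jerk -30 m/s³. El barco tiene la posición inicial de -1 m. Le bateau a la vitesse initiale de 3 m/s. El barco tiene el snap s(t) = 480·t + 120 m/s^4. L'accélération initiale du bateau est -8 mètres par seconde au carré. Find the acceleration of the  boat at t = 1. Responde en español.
Partiendo del snap s(t) = 480·t + 120, tomamos 2 antiderivadas. Integrando el snap y usando la condición inicial j(0) = -30, obtenemos j(t) = 240·t^2 + 120·t - 30. La integral de la sacudida es la aceleración. Usando a(0) = -8, obtenemos a(t) = 80·t^3 + 60·t^2 - 30·t - 8. Usando a(t) = 80·t^3 + 60·t^2 - 30·t - 8 y sustituyendo t = 1, encontramos a = 102.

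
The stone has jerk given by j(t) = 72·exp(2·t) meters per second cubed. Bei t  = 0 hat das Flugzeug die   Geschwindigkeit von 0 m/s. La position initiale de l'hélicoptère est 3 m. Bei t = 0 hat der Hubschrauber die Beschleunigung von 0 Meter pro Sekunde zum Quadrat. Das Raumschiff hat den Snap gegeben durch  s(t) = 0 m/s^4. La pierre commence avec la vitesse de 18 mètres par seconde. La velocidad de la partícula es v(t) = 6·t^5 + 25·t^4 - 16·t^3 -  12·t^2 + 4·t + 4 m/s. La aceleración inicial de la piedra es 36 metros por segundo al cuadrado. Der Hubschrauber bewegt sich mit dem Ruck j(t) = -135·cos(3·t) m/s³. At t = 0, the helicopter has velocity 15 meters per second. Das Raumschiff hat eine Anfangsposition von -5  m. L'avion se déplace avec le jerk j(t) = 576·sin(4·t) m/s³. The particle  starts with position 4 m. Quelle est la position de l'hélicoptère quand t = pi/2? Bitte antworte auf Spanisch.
Partiendo de la sacudida j(t) = -135·cos(3·t), tomamos 3 antiderivadas. Integrando la sacudida y usando la condición inicial a(0) = 0, obtenemos a(t) = -45·sin(3·t). La antiderivada de la aceleración es la velocidad. Usando v(0) = 15, obtenemos v(t) = 15·cos(3·t). La integral de la velocidad es la posición. Usando x(0) = 3, obtenemos x(t) = 5·sin(3·t) + 3. Usando x(t) = 5·sin(3·t) + 3 y sustituyendo t = pi/2, encontramos x = -2.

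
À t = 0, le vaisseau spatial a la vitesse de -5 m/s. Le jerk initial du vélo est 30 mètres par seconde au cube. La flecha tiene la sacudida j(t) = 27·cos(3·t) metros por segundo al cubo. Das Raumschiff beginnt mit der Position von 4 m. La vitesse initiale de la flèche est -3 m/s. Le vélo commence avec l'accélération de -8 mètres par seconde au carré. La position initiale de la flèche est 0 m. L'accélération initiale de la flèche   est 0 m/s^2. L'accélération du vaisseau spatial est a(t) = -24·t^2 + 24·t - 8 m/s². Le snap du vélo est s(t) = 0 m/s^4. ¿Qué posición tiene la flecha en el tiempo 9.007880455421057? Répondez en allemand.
Wir müssen unsere Gleichung für den Ruck j(t) = 27·cos(3·t) 3-mal integrieren. Mit ∫j(t)dt und Anwendung von a(0) = 0, finden wir a(t) = 9·sin(3·t). Mit ∫a(t)dt und Anwendung von v(0) = -3, finden wir v(t) = -3·cos(3·t). Die Stammfunktion von der Geschwindigkeit ist die Position. Mit x(0) = 0 erhalten wir x(t) = -sin(3·t). Aus der Gleichung für die Position x(t) = -sin(3·t), setzen wir t = 9.007880455421057 ein und erhalten x = -0.949202757577140.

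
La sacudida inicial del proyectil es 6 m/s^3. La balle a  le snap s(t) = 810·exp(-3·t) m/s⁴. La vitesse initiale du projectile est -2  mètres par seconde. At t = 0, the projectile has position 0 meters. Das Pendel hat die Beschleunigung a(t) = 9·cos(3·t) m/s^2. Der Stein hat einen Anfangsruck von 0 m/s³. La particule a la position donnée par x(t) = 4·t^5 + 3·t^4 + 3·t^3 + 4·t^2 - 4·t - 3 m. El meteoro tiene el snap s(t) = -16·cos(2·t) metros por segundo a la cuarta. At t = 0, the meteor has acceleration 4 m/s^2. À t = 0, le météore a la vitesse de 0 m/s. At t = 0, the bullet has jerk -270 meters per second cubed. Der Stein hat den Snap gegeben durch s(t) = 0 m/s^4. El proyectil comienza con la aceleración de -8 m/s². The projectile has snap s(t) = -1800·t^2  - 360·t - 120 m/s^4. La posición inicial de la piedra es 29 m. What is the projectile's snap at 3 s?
Using s(t) = -1800·t^2 - 360·t - 120 and substituting t = 3, we find s = -17400.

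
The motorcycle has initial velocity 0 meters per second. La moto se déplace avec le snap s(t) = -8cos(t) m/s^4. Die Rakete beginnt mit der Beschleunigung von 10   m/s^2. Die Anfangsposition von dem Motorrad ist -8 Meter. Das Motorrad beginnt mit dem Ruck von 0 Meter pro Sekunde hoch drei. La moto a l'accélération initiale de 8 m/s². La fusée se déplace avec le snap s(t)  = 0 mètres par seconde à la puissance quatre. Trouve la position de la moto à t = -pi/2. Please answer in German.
Um dies zu lösen, müssen wir 4 Integrale unserer Gleichung für den Snap s(t) = -8·cos(t) finden. Mit ∫s(t)dt und Anwendung von j(0) = 0, finden wir j(t) = -8·sin(t). Das Integral von dem Ruck, mit a(0) = 8, ergibt die Beschleunigung: a(t) = 8·cos(t). Durch Integration von der Beschleunigung und Verwendung der Anfangsbedingung v(0) = 0, erhalten wir v(t) = 8·sin(t). Das Integral von der Geschwindigkeit ist die Position. Mit x(0) = -8 erhalten wir x(t) = -8·cos(t). Aus der Gleichung für die Position x(t) = -8·cos(t), setzen wir t = -pi/2 ein und erhalten x = 0.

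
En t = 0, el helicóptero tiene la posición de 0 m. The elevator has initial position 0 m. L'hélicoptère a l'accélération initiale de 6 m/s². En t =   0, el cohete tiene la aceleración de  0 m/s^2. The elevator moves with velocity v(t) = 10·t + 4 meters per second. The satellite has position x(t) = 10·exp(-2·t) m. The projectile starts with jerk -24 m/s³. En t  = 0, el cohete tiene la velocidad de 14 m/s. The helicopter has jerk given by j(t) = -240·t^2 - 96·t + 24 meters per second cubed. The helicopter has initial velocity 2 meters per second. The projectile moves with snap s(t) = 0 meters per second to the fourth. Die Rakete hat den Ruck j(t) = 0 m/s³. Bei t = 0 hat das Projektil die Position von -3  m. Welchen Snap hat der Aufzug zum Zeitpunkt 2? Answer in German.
Um dies zu lösen, müssen wir 3 Ableitungen unserer Gleichung für die Geschwindigkeit v(t) = 10·t + 4 nehmen. Mit d/dt von v(t) finden wir a(t) = 10. Die Ableitung von der Beschleunigung ergibt den Ruck: j(t) = 0. Durch Ableiten von dem Ruck erhalten wir den Snap: s(t) = 0. Mit s(t) = 0 und Einsetzen von t = 2, finden wir s = 0.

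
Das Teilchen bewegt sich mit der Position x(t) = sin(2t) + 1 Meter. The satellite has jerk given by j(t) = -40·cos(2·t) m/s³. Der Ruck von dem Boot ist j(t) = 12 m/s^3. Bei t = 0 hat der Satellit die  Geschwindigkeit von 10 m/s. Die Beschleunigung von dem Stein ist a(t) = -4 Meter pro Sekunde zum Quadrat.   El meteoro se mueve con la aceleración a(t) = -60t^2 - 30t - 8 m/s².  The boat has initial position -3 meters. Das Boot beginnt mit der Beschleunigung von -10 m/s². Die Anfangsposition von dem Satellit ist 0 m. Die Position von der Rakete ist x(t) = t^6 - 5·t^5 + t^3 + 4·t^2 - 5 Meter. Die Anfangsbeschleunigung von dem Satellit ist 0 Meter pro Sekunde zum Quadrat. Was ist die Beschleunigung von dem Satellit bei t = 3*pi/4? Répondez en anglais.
To solve this, we need to take 1 antiderivative of our jerk equation j(t) = -40·cos(2·t). The integral of jerk, with a(0) = 0, gives acceleration: a(t) = -20·sin(2·t). From the given acceleration equation a(t) = -20·sin(2·t), we substitute t = 3*pi/4 to get a = 20.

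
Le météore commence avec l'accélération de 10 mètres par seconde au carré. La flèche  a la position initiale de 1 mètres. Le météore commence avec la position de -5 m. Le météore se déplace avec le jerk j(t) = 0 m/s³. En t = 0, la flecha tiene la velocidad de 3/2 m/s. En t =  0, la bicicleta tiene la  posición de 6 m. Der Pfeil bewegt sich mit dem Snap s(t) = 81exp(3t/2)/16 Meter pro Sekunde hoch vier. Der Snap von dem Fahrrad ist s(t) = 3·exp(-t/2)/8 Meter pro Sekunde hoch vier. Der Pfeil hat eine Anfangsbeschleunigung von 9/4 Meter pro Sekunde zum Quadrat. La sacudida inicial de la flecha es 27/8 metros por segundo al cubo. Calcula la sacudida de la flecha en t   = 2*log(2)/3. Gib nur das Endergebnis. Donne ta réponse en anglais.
The answer is 27/4.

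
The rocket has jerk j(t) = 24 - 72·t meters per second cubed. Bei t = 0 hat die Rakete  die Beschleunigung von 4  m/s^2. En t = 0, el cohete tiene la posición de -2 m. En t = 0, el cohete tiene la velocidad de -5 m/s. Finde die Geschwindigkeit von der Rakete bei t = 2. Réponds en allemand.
Ausgehend von dem Ruck j(t) = 24 - 72·t, nehmen wir 2 Stammfunktionen. Mit ∫j(t)dt und Anwendung von a(0) = 4, finden wir a(t) = -36·t^2 + 24·t + 4. Durch Integration von der Beschleunigung und Verwendung der Anfangsbedingung v(0) = -5, erhalten wir v(t) = -12·t^3 + 12·t^2 + 4·t - 5. Mit v(t) = -12·t^3 + 12·t^2 + 4·t - 5 und Einsetzen von t = 2, finden wir v = -45.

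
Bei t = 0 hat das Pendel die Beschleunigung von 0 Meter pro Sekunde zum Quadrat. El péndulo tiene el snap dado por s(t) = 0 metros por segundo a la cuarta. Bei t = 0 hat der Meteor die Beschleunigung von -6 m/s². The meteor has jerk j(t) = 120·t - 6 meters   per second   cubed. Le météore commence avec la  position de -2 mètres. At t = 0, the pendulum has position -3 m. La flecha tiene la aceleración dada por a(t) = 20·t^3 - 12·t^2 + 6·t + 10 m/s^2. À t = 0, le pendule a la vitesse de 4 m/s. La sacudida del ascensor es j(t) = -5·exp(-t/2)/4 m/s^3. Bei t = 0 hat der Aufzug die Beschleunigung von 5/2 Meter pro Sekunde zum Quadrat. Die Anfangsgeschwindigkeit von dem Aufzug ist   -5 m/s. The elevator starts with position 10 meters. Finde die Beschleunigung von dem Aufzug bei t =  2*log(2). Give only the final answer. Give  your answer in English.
a(2*log(2)) = 5/4.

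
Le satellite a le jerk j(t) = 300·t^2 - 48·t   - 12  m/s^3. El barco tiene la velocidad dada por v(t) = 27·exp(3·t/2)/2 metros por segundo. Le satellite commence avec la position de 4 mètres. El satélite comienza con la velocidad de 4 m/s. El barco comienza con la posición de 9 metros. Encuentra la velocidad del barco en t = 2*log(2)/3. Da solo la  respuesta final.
La respuesta es 27.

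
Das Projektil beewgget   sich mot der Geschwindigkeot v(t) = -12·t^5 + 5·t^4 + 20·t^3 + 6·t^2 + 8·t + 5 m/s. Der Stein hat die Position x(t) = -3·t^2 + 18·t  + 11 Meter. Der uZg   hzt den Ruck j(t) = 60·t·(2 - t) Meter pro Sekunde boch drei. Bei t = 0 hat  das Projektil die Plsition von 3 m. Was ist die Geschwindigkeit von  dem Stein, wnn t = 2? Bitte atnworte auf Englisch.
We must differentiate our position equation x(t) = -3·t^2 + 18·t + 11 1 time. Differentiating position, we get velocity: v(t) = 18 - 6·t. From the given velocity equation v(t) = 18 - 6·t, we substitute t = 2 to get v = 6.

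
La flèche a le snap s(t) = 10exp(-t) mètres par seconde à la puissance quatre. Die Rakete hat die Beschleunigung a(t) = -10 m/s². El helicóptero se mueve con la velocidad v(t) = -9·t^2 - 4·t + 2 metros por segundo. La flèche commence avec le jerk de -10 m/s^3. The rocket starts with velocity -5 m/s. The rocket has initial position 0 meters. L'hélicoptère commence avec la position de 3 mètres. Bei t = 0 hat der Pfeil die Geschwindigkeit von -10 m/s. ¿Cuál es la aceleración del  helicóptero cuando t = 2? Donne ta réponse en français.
En partant de la vitesse v(t) = -9·t^2 - 4·t + 2, nous prenons 1 dérivée. La dérivée de la vitesse donne l'accélération: a(t) = -18·t - 4. De l'équation de l'accélération a(t) = -18·t - 4, nous substituons t = 2 pour obtenir a = -40.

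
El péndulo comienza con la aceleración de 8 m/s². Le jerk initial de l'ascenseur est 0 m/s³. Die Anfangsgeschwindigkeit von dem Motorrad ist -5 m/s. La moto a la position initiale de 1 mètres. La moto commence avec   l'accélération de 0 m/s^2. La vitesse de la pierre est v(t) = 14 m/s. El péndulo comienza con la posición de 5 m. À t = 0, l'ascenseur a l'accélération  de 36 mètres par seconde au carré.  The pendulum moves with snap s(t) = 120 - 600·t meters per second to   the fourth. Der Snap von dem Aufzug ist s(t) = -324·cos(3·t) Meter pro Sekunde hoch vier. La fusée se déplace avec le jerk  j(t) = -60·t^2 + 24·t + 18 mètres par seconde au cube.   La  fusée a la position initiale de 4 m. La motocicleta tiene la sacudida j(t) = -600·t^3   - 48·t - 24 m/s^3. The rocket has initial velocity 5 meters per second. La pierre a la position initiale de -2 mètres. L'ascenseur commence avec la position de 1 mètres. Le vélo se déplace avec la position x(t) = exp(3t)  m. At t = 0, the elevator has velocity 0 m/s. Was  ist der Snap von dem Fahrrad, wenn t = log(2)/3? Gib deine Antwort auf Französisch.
Pour résoudre ceci, nous devons prendre 4 dérivées de notre équation de la position x(t) = exp(3·t). En dérivant la position, nous obtenons la vitesse: v(t) = 3·exp(3·t). En prenant d/dt de v(t), nous trouvons a(t) = 9·exp(3·t). En prenant d/dt de a(t), nous trouvons j(t) = 27·exp(3·t). La dérivée du jerk donne le snap: s(t) = 81·exp(3·t). En utilisant s(t) = 81·exp(3·t) et en substituant t = log(2)/3, nous trouvons s = 162.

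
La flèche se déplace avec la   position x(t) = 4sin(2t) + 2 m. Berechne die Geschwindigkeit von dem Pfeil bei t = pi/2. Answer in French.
En partant de la position x(t) = 4·sin(2·t) + 2, nous prenons 1 dérivée. La dérivée de la position donne la vitesse: v(t) = 8·cos(2·t). En utilisant v(t) = 8·cos(2·t) et en substituant t = pi/2, nous trouvons v = -8.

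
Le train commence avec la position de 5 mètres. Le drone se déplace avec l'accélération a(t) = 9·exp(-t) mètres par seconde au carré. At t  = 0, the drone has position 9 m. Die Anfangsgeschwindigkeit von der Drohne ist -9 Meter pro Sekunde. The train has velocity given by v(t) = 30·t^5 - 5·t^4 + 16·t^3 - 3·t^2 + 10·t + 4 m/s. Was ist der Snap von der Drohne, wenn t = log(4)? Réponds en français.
Pour résoudre ceci, nous devons prendre 2 dérivées de notre équation de l'accélération a(t) = 9·exp(-t). En dérivant l'accélération, nous obtenons le jerk: j(t) = -9·exp(-t). En dérivant le jerk, nous obtenons le snap: s(t) = 9·exp(-t). De l'équation du snap s(t) = 9·exp(-t), nous substituons t = log(4) pour obtenir s = 9/4.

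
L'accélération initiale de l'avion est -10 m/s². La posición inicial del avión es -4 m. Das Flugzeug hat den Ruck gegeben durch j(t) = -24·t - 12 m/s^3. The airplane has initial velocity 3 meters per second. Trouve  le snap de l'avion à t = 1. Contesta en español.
Debemos derivar nuestra ecuación de la sacudida j(t) = -24·t - 12 1 vez. Derivando la sacudida, obtenemos el snap: s(t) = -24. Usando s(t) = -24 y sustituyendo t = 1, encontramos s = -24.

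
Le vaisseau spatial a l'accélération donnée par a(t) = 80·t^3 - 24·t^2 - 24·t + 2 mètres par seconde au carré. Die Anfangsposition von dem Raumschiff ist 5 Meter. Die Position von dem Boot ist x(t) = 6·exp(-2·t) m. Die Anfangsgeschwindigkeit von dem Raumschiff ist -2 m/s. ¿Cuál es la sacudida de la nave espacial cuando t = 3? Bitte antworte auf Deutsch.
Wir müssen unsere Gleichung für die Beschleunigung a(t) = 80·t^3 - 24·t^2 - 24·t + 2 1-mal ableiten. Durch Ableiten von der Beschleunigung erhalten wir den Ruck: j(t) = 240·t^2 - 48·t - 24. Wir haben den Ruck j(t) = 240·t^2 - 48·t - 24. Durch Einsetzen von t = 3: j(3) = 1992.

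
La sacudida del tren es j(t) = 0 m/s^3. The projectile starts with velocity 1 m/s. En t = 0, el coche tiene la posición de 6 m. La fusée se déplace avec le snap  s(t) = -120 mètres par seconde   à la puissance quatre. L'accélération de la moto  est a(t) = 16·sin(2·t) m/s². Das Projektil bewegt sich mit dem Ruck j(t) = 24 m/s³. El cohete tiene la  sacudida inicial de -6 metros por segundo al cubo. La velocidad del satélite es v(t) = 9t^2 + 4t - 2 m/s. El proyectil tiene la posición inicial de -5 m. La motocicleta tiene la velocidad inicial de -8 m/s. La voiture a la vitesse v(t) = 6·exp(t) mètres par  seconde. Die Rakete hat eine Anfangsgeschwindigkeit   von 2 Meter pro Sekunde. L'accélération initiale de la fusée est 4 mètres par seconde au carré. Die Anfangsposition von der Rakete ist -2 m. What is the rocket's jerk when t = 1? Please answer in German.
Ausgehend von dem Snap s(t) = -120, nehmen wir 1 Integral. Durch Integration von dem Snap und Verwendung der Anfangsbedingung j(0) = -6, erhalten wir j(t) = -120·t - 6. Aus der Gleichung für den Ruck j(t) = -120·t - 6, setzen wir t = 1 ein und erhalten j = -126.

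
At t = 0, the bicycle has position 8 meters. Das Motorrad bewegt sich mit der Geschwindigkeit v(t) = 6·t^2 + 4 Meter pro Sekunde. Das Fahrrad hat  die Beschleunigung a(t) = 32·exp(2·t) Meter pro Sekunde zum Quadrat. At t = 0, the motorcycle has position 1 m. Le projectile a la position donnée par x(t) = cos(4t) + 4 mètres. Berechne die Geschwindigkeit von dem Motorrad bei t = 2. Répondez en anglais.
We have velocity v(t) = 6·t^2 + 4. Substituting t = 2: v(2) = 28.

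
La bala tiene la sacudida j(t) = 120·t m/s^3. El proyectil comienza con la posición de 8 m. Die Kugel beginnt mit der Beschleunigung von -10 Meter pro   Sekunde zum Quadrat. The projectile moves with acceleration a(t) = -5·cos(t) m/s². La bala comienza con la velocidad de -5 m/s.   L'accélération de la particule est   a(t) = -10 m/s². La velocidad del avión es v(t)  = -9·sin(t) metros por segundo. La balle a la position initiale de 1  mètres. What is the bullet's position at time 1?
We need to integrate our jerk equation j(t) = 120·t 3 times. Taking ∫j(t)dt and applying a(0) = -10, we find a(t) = 60·t^2 - 10. Taking ∫a(t)dt and applying v(0) = -5, we find v(t) = 20·t^3 - 10·t - 5. Taking ∫v(t)dt and applying x(0) = 1, we find x(t) = 5·t^4 - 5·t^2 - 5·t + 1. We have position x(t) = 5·t^4 - 5·t^2 - 5·t + 1. Substituting t = 1: x(1) = -4.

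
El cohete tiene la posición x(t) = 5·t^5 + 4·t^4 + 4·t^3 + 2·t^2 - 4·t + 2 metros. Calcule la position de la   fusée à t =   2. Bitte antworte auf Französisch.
En utilisant x(t) = 5·t^5 + 4·t^4 + 4·t^3 + 2·t^2 - 4·t + 2 et en substituant t = 2, nous trouvons x = 258.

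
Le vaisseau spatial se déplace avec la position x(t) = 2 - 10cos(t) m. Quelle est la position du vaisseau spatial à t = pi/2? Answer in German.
Aus der Gleichung für die Position x(t) = 2 - 10·cos(t), setzen wir t = pi/2 ein und erhalten x = 2.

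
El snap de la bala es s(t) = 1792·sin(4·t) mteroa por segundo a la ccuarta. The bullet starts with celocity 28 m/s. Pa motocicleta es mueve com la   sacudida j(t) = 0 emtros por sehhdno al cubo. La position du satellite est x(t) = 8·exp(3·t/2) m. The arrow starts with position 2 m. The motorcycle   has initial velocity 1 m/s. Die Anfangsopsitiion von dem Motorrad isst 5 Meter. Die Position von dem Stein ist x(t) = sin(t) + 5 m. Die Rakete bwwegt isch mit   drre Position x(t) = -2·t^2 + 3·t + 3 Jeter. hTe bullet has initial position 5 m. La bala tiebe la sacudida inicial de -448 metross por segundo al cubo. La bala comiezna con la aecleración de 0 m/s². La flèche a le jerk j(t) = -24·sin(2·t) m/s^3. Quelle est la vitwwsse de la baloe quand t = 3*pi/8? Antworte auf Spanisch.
Debemos encontrar la antiderivada de nuestra ecuación del snap s(t) = 1792·sin(4·t) 3 veces. Integrando el snap y usando la condición inicial j(0) = -448, obtenemos j(t) = -448·cos(4·t). Integrando la sacudida y usando la condición inicial a(0) = 0, obtenemos a(t) = -112·sin(4·t). Integrando la aceleración y usando la condición inicial v(0) = 28, obtenemos v(t) = 28·cos(4·t). De la ecuación de la velocidad v(t) = 28·cos(4·t), sustituimos t = 3*pi/8 para obtener v = 0.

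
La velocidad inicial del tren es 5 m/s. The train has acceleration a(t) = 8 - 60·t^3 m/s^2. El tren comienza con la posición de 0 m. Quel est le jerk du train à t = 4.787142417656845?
Nous devons dériver notre équation de l'accélération a(t) = 8 - 60·t^3 1 fois. En dérivant l'accélération, nous obtenons le jerk: j(t) = -180·t^2. De l'équation du jerk j(t) = -180·t^2, nous substituons t = 4.787142417656845 pour obtenir j = -4125.01185484730.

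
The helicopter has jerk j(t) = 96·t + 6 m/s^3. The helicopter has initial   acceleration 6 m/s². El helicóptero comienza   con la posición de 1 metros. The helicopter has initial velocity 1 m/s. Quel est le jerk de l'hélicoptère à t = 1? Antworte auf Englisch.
Using j(t) = 96·t + 6 and substituting t = 1, we find j = 102.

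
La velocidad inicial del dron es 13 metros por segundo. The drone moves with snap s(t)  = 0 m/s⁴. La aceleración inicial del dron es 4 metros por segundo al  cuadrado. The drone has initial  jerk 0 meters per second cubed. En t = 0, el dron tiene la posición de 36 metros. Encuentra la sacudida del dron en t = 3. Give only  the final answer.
La respuesta es 0.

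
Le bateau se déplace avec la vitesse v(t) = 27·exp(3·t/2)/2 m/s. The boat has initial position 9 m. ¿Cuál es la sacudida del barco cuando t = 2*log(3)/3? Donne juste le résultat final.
La respuesta es 729/8.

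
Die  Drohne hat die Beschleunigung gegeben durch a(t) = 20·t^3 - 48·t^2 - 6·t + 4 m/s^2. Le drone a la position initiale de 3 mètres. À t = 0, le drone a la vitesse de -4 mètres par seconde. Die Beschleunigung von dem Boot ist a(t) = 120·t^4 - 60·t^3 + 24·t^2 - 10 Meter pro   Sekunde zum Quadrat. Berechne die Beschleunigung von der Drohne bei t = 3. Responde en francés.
De l'équation de l'accélération a(t) = 20·t^3 - 48·t^2 - 6·t + 4, nous substituons t = 3 pour obtenir a = 94.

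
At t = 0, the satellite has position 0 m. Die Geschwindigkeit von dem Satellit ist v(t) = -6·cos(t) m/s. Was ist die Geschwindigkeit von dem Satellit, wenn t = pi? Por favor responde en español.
Tenemos la velocidad v(t) = -6·cos(t). Sustituyendo t = pi: v(pi) = 6.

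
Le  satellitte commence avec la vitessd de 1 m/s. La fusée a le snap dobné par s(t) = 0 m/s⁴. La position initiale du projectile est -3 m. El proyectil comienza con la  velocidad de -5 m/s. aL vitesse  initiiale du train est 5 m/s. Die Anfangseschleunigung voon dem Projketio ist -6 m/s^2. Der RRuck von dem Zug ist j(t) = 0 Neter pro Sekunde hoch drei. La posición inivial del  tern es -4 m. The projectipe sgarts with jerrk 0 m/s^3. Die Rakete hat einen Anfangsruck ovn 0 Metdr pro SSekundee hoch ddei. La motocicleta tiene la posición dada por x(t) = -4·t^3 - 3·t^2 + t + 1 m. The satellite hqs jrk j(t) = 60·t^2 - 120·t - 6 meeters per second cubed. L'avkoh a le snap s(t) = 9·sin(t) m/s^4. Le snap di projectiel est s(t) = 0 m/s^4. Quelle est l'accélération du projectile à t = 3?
Nous devons trouver la primitive de notre équation du snap s(t) = 0 2 fois. L'intégrale du snap est le jerk. En utilisant j(0) = 0, nous obtenons j(t) = 0. La primitive du jerk est l'accélération. En utilisant a(0) = -6, nous obtenons a(t) = -6. De l'équation de l'accélération a(t) = -6, nous substituons t = 3 pour obtenir a = -6.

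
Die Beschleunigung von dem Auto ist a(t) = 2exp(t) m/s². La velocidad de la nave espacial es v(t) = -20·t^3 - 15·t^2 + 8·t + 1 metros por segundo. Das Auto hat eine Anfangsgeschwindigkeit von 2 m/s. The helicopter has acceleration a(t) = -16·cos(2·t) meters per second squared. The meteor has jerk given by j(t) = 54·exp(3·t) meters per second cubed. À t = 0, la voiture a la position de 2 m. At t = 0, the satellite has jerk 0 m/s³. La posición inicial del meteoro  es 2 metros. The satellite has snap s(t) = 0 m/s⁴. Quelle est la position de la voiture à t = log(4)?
Nous devons trouver la primitive de notre équation de l'accélération a(t) = 2·exp(t) 2 fois. La primitive de l'accélération, avec v(0) = 2, donne la vitesse: v(t) = 2·exp(t). L'intégrale de la vitesse est la position. En utilisant x(0) = 2, nous obtenons x(t) = 2·exp(t). De l'équation de la position x(t) = 2·exp(t), nous substituons t = log(4) pour obtenir x = 8.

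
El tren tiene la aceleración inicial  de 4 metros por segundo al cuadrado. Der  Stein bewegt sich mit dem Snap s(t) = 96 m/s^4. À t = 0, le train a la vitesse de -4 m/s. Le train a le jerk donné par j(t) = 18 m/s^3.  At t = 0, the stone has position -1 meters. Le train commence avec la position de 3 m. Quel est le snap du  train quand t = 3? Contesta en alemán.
Ausgehend von dem Ruck j(t) = 18, nehmen wir 1 Ableitung. Durch Ableiten von dem Ruck erhalten wir den Snap: s(t) = 0. Wir haben den Snap s(t) = 0. Durch Einsetzen von t = 3: s(3) = 0.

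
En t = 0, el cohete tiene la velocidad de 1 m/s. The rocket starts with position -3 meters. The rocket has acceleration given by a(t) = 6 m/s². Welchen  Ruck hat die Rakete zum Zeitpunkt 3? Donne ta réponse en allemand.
Wir müssen unsere Gleichung für die Beschleunigung a(t) = 6 1-mal ableiten. Mit d/dt von a(t) finden wir j(t) = 0. Wir haben den Ruck j(t) = 0. Durch Einsetzen von t = 3: j(3) = 0.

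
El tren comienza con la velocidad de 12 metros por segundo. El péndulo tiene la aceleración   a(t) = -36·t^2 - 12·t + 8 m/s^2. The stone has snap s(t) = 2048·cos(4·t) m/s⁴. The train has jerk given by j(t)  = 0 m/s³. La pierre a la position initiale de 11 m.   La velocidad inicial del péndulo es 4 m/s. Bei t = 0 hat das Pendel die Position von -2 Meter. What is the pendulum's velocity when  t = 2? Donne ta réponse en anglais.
We need to integrate our acceleration equation a(t) = -36·t^2 - 12·t + 8 1 time. The integral of acceleration, with v(0) = 4, gives velocity: v(t) = -12·t^3 - 6·t^2 + 8·t + 4. From the given velocity equation v(t) = -12·t^3 - 6·t^2 + 8·t + 4, we substitute t = 2 to get v = -100.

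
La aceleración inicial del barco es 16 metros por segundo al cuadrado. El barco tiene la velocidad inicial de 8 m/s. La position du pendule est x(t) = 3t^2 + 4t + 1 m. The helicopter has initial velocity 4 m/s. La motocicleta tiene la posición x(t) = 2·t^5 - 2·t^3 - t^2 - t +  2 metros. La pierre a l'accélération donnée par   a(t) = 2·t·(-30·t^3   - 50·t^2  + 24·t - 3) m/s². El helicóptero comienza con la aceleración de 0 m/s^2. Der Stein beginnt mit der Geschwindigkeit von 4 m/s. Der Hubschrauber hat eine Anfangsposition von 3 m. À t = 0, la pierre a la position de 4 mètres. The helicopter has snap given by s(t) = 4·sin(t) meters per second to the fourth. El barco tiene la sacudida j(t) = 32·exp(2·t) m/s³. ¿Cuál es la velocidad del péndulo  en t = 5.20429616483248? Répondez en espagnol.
Partiendo de la posición x(t) = 3·t^2 + 4·t + 1, tomamos 1 derivada. La derivada de la posición da la velocidad: v(t) = 6·t + 4. Tenemos la velocidad v(t) = 6·t + 4. Sustituyendo t = 5.20429616483248: v(5.20429616483248) = 35.2257769889949.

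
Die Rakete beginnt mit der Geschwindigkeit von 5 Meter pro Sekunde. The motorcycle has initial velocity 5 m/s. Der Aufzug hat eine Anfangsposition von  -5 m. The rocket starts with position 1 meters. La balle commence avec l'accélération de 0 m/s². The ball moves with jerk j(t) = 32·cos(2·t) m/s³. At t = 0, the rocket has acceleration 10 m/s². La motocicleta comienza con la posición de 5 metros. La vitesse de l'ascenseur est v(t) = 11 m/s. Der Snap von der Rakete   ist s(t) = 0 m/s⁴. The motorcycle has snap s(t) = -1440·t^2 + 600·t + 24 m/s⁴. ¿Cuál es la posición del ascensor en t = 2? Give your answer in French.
Nous devons intégrer notre équation de la vitesse v(t) = 11 1 fois. En prenant ∫v(t)dt et en appliquant x(0) = -5, nous trouvons x(t) = 11·t - 5. De l'équation de la position x(t) = 11·t - 5, nous substituons t = 2 pour obtenir x = 17.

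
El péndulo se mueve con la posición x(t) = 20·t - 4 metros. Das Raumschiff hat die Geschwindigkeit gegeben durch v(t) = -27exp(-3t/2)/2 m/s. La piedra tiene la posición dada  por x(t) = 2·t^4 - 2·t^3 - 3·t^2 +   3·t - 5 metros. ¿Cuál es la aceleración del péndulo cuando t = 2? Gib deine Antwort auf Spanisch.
Para resolver esto, necesitamos tomar 2 derivadas de nuestra ecuación de la posición x(t) = 20·t - 4. Tomando d/dt de x(t), encontramos v(t) = 20. Tomando d/dt de v(t), encontramos a(t) = 0. De la ecuación de la aceleración a(t) = 0, sustituimos t = 2 para obtener a = 0.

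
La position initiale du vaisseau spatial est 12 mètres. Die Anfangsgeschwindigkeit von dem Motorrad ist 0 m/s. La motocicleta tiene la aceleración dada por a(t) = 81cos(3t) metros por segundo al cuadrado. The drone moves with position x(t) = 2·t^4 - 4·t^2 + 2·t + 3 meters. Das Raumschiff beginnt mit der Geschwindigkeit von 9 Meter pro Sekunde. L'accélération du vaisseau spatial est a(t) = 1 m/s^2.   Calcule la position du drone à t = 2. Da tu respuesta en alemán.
Aus der Gleichung für die Position x(t) = 2·t^4 - 4·t^2 + 2·t + 3, setzen wir t = 2 ein und erhalten x = 23.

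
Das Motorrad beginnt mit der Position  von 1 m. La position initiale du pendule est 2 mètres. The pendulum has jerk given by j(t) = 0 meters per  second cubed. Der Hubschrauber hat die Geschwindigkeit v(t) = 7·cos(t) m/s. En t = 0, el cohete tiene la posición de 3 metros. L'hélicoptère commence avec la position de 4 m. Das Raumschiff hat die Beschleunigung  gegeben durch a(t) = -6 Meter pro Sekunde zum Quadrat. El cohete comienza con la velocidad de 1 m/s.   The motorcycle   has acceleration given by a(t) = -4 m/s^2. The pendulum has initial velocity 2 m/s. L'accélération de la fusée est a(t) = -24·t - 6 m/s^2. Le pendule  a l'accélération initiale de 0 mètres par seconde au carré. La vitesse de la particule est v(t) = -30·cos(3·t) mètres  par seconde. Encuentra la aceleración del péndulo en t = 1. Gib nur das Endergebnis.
La respuesta es 0.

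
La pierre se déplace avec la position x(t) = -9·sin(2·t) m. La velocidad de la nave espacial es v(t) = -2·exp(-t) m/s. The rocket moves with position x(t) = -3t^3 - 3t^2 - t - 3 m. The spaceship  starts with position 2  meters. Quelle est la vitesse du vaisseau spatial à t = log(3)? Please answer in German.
Mit v(t) = -2·exp(-t) und Einsetzen von t = log(3), finden wir v = -2/3.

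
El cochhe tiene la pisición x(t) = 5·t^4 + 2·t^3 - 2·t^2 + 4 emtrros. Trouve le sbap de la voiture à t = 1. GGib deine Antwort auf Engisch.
To solve this, we need to take 4 derivatives of our position equation x(t) = 5·t^4 + 2·t^3 - 2·t^2 + 4. Taking d/dt of x(t), we find v(t) = 20·t^3 + 6·t^2 - 4·t. Differentiating velocity, we get acceleration: a(t) = 60·t^2 + 12·t - 4. Taking d/dt of a(t), we find j(t) = 120·t + 12. Taking d/dt of j(t), we find s(t) = 120. Using s(t) = 120 and substituting t = 1, we find s = 120.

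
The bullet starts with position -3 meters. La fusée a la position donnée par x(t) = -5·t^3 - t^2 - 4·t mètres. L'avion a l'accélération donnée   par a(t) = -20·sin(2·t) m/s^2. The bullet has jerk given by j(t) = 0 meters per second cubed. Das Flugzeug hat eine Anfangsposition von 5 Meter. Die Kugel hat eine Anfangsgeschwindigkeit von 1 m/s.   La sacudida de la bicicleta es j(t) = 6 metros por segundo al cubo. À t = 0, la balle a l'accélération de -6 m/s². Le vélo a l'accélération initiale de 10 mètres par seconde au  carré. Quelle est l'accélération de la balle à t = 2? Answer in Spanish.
Necesitamos integrar nuestra ecuación de la sacudida j(t) = 0 1 vez. Tomando ∫j(t)dt y aplicando a(0) = -6, encontramos a(t) = -6. Usando a(t) = -6 y sustituyendo t = 2, encontramos a = -6.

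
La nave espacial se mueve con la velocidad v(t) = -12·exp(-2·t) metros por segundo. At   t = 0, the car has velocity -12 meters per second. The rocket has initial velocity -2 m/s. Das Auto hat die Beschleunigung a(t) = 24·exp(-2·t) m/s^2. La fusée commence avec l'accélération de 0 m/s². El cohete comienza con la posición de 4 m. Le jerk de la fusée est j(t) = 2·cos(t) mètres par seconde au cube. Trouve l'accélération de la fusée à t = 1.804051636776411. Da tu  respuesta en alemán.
Wir müssen das Integral unserer Gleichung für den Ruck j(t) = 2·cos(t) 1-mal finden. Mit ∫j(t)dt und Anwendung von a(0) = 0, finden wir a(t) = 2·sin(t). Aus der Gleichung für die Beschleunigung a(t) = 2·sin(t), setzen wir t = 1.804051636776411 ein und erhalten a = 1.94583819964077.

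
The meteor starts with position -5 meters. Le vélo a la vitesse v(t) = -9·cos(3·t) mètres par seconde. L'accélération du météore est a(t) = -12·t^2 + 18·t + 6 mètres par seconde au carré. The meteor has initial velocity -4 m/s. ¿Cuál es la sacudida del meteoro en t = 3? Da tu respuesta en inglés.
We must differentiate our acceleration equation a(t) = -12·t^2 + 18·t + 6 1 time. The derivative of acceleration gives jerk: j(t) = 18 - 24·t. From the given jerk equation j(t) = 18 - 24·t, we substitute t = 3 to get j = -54.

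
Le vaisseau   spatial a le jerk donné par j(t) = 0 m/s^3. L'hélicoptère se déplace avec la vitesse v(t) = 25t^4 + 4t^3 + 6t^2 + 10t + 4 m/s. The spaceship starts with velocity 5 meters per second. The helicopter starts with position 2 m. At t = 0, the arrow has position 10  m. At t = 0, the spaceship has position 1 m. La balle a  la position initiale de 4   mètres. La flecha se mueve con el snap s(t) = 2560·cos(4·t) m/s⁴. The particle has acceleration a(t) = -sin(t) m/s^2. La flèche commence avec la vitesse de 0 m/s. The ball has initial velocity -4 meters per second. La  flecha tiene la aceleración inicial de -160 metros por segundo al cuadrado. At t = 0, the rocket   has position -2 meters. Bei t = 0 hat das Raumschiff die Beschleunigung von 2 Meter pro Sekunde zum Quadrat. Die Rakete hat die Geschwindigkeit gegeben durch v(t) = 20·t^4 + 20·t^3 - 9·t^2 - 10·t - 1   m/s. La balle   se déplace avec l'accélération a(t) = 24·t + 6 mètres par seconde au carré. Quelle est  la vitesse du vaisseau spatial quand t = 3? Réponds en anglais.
To find the answer, we compute 2 antiderivatives of j(t) = 0. The integral of jerk, with a(0) = 2, gives acceleration: a(t) = 2. Integrating acceleration and using the initial condition v(0) = 5, we get v(t) = 2·t + 5. Using v(t) = 2·t + 5 and substituting t = 3, we find v = 11.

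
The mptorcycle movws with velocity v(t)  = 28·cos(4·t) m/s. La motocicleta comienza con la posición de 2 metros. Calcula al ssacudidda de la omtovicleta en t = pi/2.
Para resolver esto, necesitamos tomar 2 derivadas de nuestra ecuación de la velocidad v(t) = 28·cos(4·t). Derivando la velocidad, obtenemos la aceleración: a(t) = -112·sin(4·t). Tomando d/dt de a(t), encontramos j(t) = -448·cos(4·t). Usando j(t) = -448·cos(4·t) y sustituyendo t = pi/2, encontramos j = -448.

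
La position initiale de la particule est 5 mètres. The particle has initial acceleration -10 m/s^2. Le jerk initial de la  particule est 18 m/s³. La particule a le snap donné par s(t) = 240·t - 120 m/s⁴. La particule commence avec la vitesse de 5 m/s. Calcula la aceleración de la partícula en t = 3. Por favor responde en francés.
Nous devons intégrer notre équation du snap s(t) = 240·t - 120 2 fois. En intégrant le snap et en utilisant la condition initiale j(0) = 18, nous obtenons j(t) = 120·t^2 - 120·t + 18. L'intégrale du jerk est l'accélération. En utilisant a(0) = -10, nous obtenons a(t) = 40·t^3 - 60·t^2 + 18·t - 10. En utilisant a(t) = 40·t^3 - 60·t^2 + 18·t - 10 et en substituant t = 3, nous trouvons a = 584.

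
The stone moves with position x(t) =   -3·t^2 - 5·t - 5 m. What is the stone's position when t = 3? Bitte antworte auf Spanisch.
Tenemos la posición x(t) = -3·t^2 - 5·t - 5. Sustituyendo t = 3: x(3) = -47.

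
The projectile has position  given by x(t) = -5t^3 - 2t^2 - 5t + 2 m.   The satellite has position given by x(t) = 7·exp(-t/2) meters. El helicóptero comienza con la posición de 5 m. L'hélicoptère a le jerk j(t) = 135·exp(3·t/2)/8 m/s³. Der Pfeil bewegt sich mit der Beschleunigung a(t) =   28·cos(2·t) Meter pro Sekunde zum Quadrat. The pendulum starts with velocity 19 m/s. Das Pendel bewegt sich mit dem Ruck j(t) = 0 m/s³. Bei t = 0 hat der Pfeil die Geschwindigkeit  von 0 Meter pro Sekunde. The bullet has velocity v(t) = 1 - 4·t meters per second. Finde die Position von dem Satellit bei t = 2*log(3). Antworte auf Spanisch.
Tenemos la posición x(t) = 7·exp(-t/2). Sustituyendo t = 2*log(3): x(2*log(3)) = 7/3.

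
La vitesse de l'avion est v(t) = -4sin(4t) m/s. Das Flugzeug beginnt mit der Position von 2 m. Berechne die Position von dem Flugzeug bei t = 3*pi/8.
Ausgehend von der Geschwindigkeit v(t) = -4·sin(4·t), nehmen wir 1 Integral. Die Stammfunktion von der Geschwindigkeit ist die Position. Mit x(0) = 2 erhalten wir x(t) = cos(4·t) + 1. Mit x(t) = cos(4·t) + 1 und Einsetzen von t = 3*pi/8, finden wir x = 1.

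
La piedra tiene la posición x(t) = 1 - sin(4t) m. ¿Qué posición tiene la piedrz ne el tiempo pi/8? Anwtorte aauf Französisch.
En utilisant x(t) = 1 - sin(4·t) et en substituant t = pi/8, nous trouvons x = 0.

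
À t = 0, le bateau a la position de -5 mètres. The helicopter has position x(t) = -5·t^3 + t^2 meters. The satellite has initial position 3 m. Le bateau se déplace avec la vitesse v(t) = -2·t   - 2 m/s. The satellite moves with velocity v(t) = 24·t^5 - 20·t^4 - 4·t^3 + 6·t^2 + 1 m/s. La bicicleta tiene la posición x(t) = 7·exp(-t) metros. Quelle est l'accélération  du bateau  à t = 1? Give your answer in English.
We must differentiate our velocity equation v(t) = -2·t - 2 1 time. The derivative of velocity gives acceleration: a(t) = -2. Using a(t) = -2 and substituting t = 1, we find a = -2.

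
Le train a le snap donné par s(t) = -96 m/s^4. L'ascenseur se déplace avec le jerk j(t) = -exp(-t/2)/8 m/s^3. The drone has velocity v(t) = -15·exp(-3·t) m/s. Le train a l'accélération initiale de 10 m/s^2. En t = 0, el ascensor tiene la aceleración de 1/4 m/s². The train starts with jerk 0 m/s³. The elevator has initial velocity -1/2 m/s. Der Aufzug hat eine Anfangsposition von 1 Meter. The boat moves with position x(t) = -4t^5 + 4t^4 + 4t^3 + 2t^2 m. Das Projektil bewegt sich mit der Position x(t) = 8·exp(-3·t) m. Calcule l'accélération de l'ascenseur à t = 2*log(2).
Nous devons intégrer notre équation du jerk j(t) = -exp(-t/2)/8 1 fois. En intégrant le jerk et en utilisant la condition initiale a(0) = 1/4, nous obtenons a(t) = exp(-t/2)/4. En utilisant a(t) = exp(-t/2)/4 et en substituant t = 2*log(2), nous trouvons a = 1/8.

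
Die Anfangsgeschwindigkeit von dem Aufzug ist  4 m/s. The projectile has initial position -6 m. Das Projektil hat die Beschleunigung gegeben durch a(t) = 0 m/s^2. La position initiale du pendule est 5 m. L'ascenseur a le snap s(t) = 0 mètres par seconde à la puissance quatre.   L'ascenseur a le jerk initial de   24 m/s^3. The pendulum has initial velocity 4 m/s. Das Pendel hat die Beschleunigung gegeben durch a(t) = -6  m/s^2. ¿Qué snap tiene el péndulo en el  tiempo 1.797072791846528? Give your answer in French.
Nous devons dériver notre équation de l'accélération a(t) = -6 2 fois. En dérivant l'accélération, nous obtenons le jerk: j(t) = 0. En dérivant le jerk, nous obtenons le snap: s(t) = 0. De l'équation du snap s(t) = 0, nous substituons t = 1.797072791846528 pour obtenir s = 0.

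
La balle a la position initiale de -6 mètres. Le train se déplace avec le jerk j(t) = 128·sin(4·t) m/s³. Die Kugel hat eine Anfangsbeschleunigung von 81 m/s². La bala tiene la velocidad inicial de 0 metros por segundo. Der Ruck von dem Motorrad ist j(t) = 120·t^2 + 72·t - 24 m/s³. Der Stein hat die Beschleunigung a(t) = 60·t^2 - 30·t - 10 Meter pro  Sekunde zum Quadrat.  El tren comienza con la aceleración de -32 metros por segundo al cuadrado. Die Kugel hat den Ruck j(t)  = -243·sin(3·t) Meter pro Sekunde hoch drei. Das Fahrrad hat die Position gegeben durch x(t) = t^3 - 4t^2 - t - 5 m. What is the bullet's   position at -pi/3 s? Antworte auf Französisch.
Nous devons trouver l'intégrale de notre équation du jerk j(t) = -243·sin(3·t) 3 fois. La primitive du jerk est l'accélération. En utilisant a(0) = 81, nous obtenons a(t) = 81·cos(3·t). En intégrant l'accélération et en utilisant la condition initiale v(0) = 0, nous obtenons v(t) = 27·sin(3·t). En intégrant la vitesse et en utilisant la condition initiale x(0) = -6, nous obtenons x(t) = 3 - 9·cos(3·t). En utilisant x(t) = 3 - 9·cos(3·t) et en substituant t = -pi/3, nous trouvons x = 12.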